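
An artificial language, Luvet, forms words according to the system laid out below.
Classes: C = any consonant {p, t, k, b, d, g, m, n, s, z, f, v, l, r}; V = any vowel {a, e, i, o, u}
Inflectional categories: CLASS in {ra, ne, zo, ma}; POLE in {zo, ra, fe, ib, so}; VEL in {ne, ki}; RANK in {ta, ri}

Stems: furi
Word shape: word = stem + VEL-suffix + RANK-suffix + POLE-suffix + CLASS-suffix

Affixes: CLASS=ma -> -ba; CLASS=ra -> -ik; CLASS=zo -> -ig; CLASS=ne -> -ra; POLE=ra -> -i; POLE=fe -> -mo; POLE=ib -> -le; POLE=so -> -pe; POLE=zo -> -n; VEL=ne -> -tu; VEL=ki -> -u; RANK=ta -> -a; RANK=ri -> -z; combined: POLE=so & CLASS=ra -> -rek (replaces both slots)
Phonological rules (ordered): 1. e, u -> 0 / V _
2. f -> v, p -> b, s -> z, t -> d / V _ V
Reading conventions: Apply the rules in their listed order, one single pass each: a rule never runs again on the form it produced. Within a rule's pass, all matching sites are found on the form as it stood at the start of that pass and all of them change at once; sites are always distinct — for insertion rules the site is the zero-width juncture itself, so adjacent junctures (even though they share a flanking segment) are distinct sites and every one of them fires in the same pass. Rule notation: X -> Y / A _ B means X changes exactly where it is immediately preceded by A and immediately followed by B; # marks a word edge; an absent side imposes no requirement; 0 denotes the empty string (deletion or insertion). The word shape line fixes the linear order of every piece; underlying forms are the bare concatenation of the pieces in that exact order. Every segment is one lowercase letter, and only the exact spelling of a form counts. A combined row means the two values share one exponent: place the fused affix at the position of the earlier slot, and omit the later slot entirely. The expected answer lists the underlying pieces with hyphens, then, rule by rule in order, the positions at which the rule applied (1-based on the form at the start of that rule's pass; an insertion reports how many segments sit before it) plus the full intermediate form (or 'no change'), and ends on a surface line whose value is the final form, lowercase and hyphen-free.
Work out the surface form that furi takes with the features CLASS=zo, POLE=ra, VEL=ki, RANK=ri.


underlying: furi-u-z-i-ig
1. e, u -> 0 / V _: fires at position(s) 5: furiziig
2. f -> v, p -> b, s -> z, t -> d / V _ V: no change
surface: furiziig


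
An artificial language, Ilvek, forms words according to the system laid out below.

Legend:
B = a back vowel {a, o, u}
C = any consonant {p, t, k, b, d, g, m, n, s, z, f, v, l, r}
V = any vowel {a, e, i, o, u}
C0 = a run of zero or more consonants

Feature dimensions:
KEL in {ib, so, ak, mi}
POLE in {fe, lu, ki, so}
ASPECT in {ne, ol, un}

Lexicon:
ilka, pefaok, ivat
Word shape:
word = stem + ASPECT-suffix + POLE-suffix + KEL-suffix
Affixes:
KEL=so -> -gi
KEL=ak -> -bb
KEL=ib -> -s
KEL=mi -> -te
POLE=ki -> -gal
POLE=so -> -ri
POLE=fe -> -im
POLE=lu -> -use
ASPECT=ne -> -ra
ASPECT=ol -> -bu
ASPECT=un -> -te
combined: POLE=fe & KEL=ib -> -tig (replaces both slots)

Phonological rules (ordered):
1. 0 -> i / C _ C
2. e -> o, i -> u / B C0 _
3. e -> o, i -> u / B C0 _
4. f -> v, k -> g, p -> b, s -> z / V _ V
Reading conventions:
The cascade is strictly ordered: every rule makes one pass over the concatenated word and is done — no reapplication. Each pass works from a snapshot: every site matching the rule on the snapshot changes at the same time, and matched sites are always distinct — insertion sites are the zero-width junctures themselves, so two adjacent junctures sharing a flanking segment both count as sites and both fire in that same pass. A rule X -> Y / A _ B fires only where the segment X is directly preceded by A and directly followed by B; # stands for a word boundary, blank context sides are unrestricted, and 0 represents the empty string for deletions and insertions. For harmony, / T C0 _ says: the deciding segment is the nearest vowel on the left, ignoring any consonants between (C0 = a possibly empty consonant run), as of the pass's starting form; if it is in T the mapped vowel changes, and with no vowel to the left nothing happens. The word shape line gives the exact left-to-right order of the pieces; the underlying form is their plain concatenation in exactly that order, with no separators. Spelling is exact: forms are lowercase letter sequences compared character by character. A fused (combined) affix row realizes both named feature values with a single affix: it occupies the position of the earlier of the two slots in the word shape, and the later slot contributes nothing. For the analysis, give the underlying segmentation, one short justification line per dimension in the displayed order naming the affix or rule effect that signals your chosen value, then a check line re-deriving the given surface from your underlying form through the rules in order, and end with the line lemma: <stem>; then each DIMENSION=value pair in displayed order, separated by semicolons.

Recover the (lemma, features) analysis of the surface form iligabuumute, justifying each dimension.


underlying: ilka-bu-im-te
KEL=mi - signalled by the affix -te
POLE=fe - signalled by the affix -im
ASPECT=ol - signalled by the affix -bu
check: ilkabuimte -> ilikabuimite -> ilikabuumite -> ilikabuumute -> iligabuumute
lemma: ilka; KEL=mi; POLE=fe; ASPECT=ol


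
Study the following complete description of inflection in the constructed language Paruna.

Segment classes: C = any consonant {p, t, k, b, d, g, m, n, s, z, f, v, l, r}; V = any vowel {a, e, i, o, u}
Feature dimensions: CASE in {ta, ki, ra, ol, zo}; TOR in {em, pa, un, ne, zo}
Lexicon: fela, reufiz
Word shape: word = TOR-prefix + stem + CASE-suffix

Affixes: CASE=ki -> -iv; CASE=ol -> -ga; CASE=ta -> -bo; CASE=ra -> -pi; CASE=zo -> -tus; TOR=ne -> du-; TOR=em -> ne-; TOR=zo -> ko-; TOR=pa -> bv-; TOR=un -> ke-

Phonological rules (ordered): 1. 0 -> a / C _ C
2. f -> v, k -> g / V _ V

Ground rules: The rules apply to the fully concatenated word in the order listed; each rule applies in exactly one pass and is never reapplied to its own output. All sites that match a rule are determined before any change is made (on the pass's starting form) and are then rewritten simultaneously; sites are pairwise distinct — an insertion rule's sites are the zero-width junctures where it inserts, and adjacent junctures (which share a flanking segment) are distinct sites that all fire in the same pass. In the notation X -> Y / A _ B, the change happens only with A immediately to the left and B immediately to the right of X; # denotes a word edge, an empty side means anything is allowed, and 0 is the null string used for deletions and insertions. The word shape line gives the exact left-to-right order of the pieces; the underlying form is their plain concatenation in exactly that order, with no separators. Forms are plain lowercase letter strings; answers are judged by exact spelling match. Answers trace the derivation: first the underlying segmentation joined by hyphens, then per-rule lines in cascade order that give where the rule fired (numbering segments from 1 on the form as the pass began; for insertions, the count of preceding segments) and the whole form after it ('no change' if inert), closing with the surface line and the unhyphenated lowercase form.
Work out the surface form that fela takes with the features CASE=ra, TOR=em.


underlying: ne-fela-pi
1. 0 -> a / C _ C: no change
2. f -> v, k -> g / V _ V: fires at position(s) 3: nevelapi
surface: nevelapi


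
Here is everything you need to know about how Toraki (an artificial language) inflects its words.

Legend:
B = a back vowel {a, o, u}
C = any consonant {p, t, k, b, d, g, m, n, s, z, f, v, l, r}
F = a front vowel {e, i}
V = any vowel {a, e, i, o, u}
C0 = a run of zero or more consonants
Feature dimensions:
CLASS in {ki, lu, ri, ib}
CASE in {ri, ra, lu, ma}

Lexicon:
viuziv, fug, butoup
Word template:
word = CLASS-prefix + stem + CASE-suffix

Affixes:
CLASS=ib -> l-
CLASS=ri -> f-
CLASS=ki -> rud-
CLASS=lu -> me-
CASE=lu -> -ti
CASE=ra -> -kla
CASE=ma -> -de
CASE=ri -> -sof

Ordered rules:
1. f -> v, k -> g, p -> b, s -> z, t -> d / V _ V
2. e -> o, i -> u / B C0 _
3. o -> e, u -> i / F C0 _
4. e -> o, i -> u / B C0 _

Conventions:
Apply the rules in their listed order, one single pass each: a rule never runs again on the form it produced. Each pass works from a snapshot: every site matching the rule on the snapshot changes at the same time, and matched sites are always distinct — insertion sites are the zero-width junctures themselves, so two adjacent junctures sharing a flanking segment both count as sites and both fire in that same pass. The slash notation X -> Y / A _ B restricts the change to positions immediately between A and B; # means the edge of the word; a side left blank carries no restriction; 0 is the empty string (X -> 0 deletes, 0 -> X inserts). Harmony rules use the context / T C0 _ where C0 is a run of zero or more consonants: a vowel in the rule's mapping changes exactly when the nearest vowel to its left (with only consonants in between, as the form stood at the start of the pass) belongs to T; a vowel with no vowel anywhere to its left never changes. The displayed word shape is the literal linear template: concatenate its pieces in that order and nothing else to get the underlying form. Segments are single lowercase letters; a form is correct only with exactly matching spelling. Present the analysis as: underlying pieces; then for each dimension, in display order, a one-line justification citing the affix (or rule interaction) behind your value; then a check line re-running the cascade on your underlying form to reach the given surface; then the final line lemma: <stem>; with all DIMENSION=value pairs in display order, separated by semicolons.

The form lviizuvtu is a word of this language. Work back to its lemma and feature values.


underlying: l-viuziv-ti
CLASS=ib - signalled by the affix l-
CASE=lu - signalled by the affix -ti
check: lviuzivti -> lviuzivti -> lviuzuvti -> lviizuvti -> lviizuvtu
lemma: viuziv; CLASS=ib; CASE=lu


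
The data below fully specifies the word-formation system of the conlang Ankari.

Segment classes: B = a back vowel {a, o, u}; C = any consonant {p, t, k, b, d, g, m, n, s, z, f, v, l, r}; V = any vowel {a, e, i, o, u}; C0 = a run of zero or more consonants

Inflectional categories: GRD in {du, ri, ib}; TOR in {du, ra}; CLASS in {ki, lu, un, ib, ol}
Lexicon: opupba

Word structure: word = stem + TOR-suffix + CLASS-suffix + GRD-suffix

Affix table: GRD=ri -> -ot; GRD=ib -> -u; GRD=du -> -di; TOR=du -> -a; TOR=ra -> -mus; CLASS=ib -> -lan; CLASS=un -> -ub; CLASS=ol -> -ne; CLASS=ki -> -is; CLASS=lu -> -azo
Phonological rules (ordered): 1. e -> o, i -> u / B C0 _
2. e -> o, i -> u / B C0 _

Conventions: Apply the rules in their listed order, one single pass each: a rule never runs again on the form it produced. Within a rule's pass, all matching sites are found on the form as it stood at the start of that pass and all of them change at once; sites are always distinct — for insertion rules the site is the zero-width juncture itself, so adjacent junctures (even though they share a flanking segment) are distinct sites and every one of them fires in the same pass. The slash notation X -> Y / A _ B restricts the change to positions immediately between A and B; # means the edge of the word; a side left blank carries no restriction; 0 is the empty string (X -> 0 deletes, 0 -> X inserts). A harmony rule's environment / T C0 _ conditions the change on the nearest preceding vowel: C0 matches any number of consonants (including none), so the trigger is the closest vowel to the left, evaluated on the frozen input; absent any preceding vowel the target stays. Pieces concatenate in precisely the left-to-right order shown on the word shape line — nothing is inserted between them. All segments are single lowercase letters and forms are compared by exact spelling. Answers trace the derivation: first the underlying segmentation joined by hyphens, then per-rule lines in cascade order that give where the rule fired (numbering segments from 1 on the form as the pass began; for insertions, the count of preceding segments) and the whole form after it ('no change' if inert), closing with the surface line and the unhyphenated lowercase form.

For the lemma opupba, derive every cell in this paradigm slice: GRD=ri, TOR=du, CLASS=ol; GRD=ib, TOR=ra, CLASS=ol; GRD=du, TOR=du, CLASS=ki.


cell GRD=ri, TOR=du, CLASS=ol:
underlying: opupba-a-ne-ot
1. e -> o, i -> u / B C0 _: fires at position(s) 9: opupbaanoot
2. e -> o, i -> u / B C0 _: no change
surface: opupbaanoot

cell GRD=ib, TOR=ra, CLASS=ol:
underlying: opupba-mus-ne-u
1. e -> o, i -> u / B C0 _: fires at position(s) 11: opupbamusnou
2. e -> o, i -> u / B C0 _: no change
surface: opupbamusnou

cell GRD=du, TOR=du, CLASS=ki:
underlying: opupba-a-is-di
1. e -> o, i -> u / B C0 _: fires at position(s) 8: opupbaausdi
2. e -> o, i -> u / B C0 _: fires at position(s) 11: opupbaausdu
surface: opupbaausdu


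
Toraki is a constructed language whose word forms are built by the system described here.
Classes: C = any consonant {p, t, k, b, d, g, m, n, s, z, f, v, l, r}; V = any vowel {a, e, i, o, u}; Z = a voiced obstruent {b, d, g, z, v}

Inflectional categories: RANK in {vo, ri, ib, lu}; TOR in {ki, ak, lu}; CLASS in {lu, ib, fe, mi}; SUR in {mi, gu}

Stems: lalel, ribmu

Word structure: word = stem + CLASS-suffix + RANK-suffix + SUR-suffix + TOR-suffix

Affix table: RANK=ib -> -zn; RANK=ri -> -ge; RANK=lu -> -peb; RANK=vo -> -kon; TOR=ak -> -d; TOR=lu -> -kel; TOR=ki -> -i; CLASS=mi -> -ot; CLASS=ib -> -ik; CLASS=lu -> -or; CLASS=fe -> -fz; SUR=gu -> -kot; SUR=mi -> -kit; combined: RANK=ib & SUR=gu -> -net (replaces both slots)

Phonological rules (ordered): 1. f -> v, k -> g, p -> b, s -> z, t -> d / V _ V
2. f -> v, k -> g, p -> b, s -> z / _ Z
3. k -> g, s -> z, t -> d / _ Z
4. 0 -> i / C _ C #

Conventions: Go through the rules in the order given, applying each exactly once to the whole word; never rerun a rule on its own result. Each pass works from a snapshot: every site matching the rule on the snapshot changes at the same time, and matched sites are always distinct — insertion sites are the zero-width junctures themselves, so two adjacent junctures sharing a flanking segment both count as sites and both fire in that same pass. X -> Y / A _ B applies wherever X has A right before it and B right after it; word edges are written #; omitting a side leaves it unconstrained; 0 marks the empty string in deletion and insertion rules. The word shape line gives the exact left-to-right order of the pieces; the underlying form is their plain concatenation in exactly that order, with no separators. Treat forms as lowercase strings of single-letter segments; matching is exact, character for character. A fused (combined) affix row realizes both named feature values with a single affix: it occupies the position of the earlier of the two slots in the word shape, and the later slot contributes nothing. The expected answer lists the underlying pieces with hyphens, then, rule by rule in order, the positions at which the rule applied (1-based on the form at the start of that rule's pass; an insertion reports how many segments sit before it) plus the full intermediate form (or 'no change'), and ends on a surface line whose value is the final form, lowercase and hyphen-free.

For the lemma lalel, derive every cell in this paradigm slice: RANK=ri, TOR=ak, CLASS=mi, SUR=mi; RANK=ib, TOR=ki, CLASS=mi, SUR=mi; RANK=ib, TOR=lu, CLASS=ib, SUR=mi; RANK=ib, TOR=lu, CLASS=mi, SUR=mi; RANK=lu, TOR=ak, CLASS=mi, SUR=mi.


cell RANK=ri, TOR=ak, CLASS=mi, SUR=mi:
underlying: lalel-ot-ge-kit-d
1. f -> v, k -> g, p -> b, s -> z, t -> d / V _ V: fires at position(s) 10: lalelotgegitd
2. f -> v, k -> g, p -> b, s -> z / _ Z: no change
3. k -> g, s -> z, t -> d / _ Z: fires at position(s) 7, 12: lalelodgegidd
4. 0 -> i / C _ C #: inserts after position(s) 12: lalelodgegidid
surface: lalelodgegidid

cell RANK=ib, TOR=ki, CLASS=mi, SUR=mi:
underlying: lalel-ot-zn-kit-i
1. f -> v, k -> g, p -> b, s -> z, t -> d / V _ V: fires at position(s) 12: lalelotznkidi
2. f -> v, k -> g, p -> b, s -> z / _ Z: no change
3. k -> g, s -> z, t -> d / _ Z: fires at position(s) 7: lalelodznkidi
4. 0 -> i / C _ C #: no change
surface: lalelodznkidi

cell RANK=ib, TOR=lu, CLASS=ib, SUR=mi:
underlying: lalel-ik-zn-kit-kel
1. f -> v, k -> g, p -> b, s -> z, t -> d / V _ V: no change
2. f -> v, k -> g, p -> b, s -> z / _ Z: fires at position(s) 7: laleligznkitkel
3. k -> g, s -> z, t -> d / _ Z: no change
4. 0 -> i / C _ C #: no change
surface: laleligznkitkel

cell RANK=ib, TOR=lu, CLASS=mi, SUR=mi:
underlying: lalel-ot-zn-kit-kel
1. f -> v, k -> g, p -> b, s -> z, t -> d / V _ V: no change
2. f -> v, k -> g, p -> b, s -> z / _ Z: no change
3. k -> g, s -> z, t -> d / _ Z: fires at position(s) 7: lalelodznkitkel
4. 0 -> i / C _ C #: no change
surface: lalelodznkitkel

cell RANK=lu, TOR=ak, CLASS=mi, SUR=mi:
underlying: lalel-ot-peb-kit-d
1. f -> v, k -> g, p -> b, s -> z, t -> d / V _ V: no change
2. f -> v, k -> g, p -> b, s -> z / _ Z: no change
3. k -> g, s -> z, t -> d / _ Z: fires at position(s) 13: lalelotpebkidd
4. 0 -> i / C _ C #: inserts after position(s) 13: lalelotpebkidid
surface: lalelotpebkidid


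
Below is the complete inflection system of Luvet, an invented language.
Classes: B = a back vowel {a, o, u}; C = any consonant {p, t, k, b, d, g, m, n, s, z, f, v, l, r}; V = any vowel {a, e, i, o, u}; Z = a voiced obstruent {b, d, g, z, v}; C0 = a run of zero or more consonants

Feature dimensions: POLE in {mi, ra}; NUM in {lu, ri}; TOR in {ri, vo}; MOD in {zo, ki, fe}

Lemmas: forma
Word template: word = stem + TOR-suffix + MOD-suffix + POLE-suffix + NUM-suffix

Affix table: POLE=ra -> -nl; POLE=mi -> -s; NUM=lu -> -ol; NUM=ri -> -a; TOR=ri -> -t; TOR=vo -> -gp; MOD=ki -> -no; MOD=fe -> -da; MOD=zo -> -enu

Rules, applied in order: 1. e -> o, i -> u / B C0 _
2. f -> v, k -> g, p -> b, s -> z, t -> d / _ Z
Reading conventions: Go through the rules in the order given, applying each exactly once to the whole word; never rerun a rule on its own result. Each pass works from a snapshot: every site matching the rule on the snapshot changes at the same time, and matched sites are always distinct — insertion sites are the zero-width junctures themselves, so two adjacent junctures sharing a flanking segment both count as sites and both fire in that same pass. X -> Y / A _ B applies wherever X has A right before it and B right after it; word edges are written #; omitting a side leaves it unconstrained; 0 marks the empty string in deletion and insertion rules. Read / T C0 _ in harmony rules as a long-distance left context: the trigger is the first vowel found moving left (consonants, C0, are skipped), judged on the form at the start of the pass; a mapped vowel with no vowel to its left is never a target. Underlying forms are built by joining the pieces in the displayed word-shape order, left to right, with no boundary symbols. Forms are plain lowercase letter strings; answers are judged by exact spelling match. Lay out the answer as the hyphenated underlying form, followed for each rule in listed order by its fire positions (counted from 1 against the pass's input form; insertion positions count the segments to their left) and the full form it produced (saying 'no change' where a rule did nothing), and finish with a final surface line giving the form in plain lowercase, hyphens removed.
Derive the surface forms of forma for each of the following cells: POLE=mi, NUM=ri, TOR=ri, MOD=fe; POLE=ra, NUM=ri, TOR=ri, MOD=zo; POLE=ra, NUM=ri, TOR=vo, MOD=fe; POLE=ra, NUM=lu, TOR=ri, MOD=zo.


cell POLE=mi, NUM=ri, TOR=ri, MOD=fe:
underlying: forma-t-da-s-a
1. e -> o, i -> u / B C0 _: no change
2. f -> v, k -> g, p -> b, s -> z, t -> d / _ Z: fires at position(s) 6: formaddasa
surface: formaddasa

cell POLE=ra, NUM=ri, TOR=ri, MOD=zo:
underlying: forma-t-enu-nl-a
1. e -> o, i -> u / B C0 _: fires at position(s) 7: formatonunla
2. f -> v, k -> g, p -> b, s -> z, t -> d / _ Z: no change
surface: formatonunla

cell POLE=ra, NUM=ri, TOR=vo, MOD=fe:
underlying: forma-gp-da-nl-a
1. e -> o, i -> u / B C0 _: no change
2. f -> v, k -> g, p -> b, s -> z, t -> d / _ Z: fires at position(s) 7: formagbdanla
surface: formagbdanla

cell POLE=ra, NUM=lu, TOR=ri, MOD=zo:
underlying: forma-t-enu-nl-ol
1. e -> o, i -> u / B C0 _: fires at position(s) 7: formatonunlol
2. f -> v, k -> g, p -> b, s -> z, t -> d / _ Z: no change
surface: formatonunlol


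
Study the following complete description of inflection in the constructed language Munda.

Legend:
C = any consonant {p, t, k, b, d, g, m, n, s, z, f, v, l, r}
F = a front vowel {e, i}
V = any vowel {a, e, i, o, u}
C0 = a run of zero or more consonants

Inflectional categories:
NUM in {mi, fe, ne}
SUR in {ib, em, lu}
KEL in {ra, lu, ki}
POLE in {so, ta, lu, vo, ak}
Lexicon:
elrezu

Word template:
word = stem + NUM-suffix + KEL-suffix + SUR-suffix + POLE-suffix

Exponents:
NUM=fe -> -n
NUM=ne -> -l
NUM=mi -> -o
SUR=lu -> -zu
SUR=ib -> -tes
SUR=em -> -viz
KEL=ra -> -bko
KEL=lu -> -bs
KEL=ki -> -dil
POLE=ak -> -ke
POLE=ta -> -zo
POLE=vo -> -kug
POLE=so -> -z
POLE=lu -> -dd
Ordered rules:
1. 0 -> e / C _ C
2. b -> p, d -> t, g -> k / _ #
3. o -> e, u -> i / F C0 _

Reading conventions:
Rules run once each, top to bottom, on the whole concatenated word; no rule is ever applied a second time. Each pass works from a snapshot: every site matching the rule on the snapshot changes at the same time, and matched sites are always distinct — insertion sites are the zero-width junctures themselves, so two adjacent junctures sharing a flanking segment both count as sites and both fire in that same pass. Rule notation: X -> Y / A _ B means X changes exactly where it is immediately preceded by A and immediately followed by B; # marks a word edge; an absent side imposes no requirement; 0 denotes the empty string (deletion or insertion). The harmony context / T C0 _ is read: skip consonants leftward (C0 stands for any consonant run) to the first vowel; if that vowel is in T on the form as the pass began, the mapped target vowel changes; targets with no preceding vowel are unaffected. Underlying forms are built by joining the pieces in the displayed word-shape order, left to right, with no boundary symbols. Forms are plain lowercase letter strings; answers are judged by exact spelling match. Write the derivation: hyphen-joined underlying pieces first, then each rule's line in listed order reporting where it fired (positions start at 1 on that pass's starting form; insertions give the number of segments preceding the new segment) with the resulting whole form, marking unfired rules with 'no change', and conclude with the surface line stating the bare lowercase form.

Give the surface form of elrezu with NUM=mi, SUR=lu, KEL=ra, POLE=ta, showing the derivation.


underlying: elrezu-o-bko-zu-zo
1. 0 -> e / C _ C: inserts after position(s) 2, 8: elerezuobekozuzo
2. b -> p, d -> t, g -> k / _ #: no change
3. o -> e, u -> i / F C0 _: fires at position(s) 7, 12: elereziobekezuzo
surface: elereziobekezuzo


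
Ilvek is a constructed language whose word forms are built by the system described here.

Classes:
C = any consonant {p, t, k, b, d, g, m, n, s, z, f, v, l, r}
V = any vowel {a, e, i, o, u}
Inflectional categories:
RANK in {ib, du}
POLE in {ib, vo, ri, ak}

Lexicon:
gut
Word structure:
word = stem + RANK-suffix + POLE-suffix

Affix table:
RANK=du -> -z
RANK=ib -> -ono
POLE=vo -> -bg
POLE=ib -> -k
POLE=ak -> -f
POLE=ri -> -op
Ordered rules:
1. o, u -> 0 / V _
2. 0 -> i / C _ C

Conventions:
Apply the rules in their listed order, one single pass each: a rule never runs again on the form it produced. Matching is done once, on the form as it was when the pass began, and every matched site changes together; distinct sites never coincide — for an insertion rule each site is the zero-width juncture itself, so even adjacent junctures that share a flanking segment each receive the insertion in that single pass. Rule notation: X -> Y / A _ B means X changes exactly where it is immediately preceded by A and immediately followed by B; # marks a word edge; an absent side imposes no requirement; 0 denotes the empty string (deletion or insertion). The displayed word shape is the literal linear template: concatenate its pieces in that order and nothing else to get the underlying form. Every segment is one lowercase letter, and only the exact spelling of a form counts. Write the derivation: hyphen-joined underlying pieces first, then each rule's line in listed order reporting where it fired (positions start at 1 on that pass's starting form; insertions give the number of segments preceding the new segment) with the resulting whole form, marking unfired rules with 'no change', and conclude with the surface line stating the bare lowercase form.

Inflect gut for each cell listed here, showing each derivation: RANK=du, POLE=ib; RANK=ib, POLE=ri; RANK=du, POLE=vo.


cell RANK=du, POLE=ib:
underlying: gut-z-k
1. o, u -> 0 / V _: no change
2. 0 -> i / C _ C: inserts after position(s) 3, 4: gutizik
surface: gutizik

cell RANK=ib, POLE=ri:
underlying: gut-ono-op
1. o, u -> 0 / V _: fires at position(s) 7: gutonop
2. 0 -> i / C _ C: no change
surface: gutonop

cell RANK=du, POLE=vo:
underlying: gut-z-bg
1. o, u -> 0 / V _: no change
2. 0 -> i / C _ C: inserts after position(s) 3, 4, 5: gutizibig
surface: gutizibig


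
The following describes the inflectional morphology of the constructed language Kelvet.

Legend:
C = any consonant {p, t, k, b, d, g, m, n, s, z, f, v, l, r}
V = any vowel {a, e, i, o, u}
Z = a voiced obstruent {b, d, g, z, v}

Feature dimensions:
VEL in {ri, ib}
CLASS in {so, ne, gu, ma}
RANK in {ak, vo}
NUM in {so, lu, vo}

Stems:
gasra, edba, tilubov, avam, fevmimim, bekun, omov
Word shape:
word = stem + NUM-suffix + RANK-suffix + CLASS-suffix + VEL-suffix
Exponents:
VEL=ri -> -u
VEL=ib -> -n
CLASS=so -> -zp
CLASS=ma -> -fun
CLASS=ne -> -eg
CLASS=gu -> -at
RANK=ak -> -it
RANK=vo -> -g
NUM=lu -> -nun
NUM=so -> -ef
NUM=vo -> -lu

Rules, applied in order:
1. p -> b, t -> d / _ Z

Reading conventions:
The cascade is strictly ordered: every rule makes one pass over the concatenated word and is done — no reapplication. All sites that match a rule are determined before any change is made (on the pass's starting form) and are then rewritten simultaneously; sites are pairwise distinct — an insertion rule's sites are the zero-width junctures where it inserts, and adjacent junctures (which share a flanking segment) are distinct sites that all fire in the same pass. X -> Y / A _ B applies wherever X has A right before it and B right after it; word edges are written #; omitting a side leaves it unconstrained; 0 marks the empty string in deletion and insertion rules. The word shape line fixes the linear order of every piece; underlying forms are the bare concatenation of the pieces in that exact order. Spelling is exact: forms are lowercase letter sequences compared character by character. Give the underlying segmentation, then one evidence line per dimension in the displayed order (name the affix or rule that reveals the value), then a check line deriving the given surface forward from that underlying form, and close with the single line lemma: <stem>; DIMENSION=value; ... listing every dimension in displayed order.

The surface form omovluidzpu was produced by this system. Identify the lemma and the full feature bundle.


underlying: omov-lu-it-zp-u
VEL=ri - signalled by the affix -u
CLASS=so - signalled by the affix -zp
RANK=ak - signalled by the affix -it
NUM=vo - signalled by the affix -lu
check: omovluitzpu -> omovluidzpu
lemma: omov; VEL=ri; CLASS=so; RANK=ak; NUM=vo


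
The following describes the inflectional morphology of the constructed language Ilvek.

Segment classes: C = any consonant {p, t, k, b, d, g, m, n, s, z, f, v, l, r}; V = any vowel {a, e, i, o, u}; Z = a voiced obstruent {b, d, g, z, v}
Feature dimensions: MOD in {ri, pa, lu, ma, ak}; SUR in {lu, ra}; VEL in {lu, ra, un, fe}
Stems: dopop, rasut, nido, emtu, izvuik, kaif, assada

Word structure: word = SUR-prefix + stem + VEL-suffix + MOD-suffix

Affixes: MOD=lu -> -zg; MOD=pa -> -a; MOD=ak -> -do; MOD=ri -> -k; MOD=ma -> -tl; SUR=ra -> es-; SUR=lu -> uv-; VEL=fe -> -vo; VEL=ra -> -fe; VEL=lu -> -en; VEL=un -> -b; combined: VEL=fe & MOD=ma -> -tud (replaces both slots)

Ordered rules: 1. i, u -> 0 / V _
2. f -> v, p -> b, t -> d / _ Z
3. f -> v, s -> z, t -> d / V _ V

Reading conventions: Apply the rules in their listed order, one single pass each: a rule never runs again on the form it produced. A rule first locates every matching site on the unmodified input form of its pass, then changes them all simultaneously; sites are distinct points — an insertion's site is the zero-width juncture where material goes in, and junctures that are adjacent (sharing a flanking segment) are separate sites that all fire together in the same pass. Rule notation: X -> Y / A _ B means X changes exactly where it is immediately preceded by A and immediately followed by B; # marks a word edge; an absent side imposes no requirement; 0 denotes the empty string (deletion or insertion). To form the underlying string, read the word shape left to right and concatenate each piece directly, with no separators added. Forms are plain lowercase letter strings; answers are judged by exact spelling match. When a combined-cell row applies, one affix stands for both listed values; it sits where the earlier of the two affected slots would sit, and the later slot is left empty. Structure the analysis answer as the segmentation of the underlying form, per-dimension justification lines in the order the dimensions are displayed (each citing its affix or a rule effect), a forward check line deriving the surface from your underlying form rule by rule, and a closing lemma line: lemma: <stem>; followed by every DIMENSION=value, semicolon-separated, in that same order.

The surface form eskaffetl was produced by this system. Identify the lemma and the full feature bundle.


underlying: es-kaif-fe-tl
MOD=ma - signalled by the affix -tl
SUR=ra - signalled by the affix es-
VEL=ra - signalled by the affix -fe
check: eskaiffetl -> eskaffetl -> eskaffetl -> eskaffetl
lemma: kaif; MOD=ma; SUR=ra; VEL=ra


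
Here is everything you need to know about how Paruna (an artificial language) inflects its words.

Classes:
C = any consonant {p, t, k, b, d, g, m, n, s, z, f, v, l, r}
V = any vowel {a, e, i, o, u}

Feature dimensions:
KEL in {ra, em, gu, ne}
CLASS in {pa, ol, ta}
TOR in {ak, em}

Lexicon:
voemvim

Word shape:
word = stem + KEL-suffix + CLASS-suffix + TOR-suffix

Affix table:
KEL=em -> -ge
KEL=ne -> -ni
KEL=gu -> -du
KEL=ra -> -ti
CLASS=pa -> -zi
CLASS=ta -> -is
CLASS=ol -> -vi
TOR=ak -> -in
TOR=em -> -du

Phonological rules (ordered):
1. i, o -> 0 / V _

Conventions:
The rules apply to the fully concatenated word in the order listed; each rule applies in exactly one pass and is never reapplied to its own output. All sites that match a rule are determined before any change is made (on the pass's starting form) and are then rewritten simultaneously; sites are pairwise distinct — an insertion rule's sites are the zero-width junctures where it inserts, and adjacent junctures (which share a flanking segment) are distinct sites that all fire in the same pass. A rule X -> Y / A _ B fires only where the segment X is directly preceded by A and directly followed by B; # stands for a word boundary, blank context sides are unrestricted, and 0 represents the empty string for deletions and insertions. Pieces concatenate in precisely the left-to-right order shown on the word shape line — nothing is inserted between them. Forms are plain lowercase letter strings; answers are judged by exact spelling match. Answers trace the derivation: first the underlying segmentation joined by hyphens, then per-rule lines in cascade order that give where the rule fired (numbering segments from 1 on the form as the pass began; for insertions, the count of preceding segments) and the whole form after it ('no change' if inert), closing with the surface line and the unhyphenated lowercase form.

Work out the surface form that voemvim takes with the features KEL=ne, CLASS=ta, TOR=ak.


underlying: voemvim-ni-is-in
1. i, o -> 0 / V _: fires at position(s) 10: voemvimnisin
surface: voemvimnisin


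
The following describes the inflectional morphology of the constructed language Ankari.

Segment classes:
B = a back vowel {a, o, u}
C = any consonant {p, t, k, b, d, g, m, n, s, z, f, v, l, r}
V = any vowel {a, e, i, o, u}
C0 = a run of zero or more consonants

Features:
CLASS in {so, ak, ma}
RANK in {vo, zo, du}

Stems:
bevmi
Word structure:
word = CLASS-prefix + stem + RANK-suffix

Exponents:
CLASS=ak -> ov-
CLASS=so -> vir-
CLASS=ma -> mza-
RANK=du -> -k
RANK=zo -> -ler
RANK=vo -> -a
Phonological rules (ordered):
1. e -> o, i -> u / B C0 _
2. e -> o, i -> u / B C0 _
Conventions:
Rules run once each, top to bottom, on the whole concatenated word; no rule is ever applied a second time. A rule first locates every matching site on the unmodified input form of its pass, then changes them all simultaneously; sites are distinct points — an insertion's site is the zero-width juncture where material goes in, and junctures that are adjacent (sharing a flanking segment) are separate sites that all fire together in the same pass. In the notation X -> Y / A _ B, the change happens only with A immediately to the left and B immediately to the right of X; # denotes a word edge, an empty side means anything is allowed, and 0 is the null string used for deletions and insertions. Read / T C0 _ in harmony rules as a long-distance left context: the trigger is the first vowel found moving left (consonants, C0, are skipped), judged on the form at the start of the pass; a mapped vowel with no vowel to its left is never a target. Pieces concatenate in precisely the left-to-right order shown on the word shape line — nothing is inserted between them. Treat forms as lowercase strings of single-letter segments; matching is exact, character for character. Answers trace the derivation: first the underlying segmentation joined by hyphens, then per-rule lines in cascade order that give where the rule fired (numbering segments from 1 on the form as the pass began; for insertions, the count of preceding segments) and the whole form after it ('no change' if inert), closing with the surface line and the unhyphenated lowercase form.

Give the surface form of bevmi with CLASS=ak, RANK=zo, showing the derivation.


underlying: ov-bevmi-ler
1. e -> o, i -> u / B C0 _: fires at position(s) 4: ovbovmiler
2. e -> o, i -> u / B C0 _: fires at position(s) 7: ovbovmuler
surface: ovbovmuler


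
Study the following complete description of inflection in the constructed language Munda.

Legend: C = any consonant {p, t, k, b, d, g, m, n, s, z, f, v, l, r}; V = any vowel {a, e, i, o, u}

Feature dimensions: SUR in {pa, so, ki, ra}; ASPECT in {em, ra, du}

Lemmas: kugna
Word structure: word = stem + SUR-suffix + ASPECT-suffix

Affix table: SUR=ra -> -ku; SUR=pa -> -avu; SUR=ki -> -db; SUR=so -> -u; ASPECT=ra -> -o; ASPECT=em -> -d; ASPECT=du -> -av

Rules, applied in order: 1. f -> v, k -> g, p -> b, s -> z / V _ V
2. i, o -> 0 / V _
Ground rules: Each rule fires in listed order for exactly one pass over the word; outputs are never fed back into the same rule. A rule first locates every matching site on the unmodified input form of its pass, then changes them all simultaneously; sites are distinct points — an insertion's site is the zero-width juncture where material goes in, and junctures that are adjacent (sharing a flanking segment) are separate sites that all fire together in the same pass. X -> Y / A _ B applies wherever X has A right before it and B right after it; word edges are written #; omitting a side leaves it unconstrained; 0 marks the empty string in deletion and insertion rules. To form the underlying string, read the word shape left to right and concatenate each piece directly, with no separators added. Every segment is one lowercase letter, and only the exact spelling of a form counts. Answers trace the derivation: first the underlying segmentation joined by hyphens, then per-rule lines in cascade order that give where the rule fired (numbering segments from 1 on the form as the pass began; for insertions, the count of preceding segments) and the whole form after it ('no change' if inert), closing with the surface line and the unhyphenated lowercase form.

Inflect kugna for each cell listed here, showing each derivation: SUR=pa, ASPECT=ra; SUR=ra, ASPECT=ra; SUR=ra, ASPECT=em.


cell SUR=pa, ASPECT=ra:
underlying: kugna-avu-o
1. f -> v, k -> g, p -> b, s -> z / V _ V: no change
2. i, o -> 0 / V _: fires at position(s) 9: kugnaavu
surface: kugnaavu

cell SUR=ra, ASPECT=ra:
underlying: kugna-ku-o
1. f -> v, k -> g, p -> b, s -> z / V _ V: fires at position(s) 6: kugnaguo
2. i, o -> 0 / V _: fires at position(s) 8: kugnagu
surface: kugnagu

cell SUR=ra, ASPECT=em:
underlying: kugna-ku-d
1. f -> v, k -> g, p -> b, s -> z / V _ V: fires at position(s) 6: kugnagud
2. i, o -> 0 / V _: no change
surface: kugnagud


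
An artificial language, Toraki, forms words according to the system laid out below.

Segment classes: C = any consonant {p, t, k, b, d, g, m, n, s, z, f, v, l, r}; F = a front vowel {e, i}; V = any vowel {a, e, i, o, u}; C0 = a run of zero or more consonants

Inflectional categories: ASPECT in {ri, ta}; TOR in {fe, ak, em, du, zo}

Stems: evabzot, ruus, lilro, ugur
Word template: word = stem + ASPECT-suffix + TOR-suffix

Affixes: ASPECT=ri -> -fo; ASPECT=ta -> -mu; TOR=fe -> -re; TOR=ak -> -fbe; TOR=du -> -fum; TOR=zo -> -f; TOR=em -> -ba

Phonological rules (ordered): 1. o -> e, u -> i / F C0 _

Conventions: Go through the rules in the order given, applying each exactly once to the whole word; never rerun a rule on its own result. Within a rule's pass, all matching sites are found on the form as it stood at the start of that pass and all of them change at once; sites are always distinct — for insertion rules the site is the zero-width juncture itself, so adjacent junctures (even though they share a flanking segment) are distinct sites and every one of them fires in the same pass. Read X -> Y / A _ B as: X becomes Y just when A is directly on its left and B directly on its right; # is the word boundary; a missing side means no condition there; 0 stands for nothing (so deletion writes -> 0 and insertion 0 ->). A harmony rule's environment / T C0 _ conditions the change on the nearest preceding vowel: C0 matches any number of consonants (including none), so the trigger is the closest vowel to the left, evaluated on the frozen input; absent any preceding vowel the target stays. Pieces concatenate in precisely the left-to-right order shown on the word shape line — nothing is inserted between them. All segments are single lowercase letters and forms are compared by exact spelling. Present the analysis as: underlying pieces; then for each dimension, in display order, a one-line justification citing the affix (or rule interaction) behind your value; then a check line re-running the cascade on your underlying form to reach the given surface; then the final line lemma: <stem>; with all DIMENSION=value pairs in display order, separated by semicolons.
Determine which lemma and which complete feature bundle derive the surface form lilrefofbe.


underlying: lilro-fo-fbe
ASPECT=ri - signalled by the affix -fo
TOR=ak - signalled by the affix -fbe
check: lilrofofbe -> lilrefofbe
lemma: lilro; ASPECT=ri; TOR=ak


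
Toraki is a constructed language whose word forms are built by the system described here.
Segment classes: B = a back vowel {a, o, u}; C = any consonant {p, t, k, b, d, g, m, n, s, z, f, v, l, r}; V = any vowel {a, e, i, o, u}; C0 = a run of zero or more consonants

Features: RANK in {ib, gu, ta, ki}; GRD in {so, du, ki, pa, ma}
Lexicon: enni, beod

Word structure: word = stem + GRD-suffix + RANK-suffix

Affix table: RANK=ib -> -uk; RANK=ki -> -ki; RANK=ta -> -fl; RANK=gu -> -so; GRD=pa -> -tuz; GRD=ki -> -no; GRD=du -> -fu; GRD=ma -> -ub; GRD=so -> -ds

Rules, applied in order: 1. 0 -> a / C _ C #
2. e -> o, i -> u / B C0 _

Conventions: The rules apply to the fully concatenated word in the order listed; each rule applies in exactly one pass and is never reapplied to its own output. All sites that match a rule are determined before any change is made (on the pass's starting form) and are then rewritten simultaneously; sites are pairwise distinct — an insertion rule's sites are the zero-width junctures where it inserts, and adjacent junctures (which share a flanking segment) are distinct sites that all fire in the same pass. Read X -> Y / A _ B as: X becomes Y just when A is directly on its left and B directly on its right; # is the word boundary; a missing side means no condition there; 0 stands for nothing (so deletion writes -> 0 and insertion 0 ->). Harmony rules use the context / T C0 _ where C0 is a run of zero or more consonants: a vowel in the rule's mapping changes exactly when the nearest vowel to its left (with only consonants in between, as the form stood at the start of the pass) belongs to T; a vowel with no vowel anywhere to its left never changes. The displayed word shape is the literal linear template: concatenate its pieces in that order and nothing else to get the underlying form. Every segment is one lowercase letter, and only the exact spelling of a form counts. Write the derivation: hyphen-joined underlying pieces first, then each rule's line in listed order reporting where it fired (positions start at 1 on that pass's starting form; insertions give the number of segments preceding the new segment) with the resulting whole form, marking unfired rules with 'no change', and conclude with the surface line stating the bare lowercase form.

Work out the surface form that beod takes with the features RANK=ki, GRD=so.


underlying: beod-ds-ki
1. 0 -> a / C _ C #: no change
2. e -> o, i -> u / B C0 _: fires at position(s) 8: beoddsku
surface: beoddsku
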